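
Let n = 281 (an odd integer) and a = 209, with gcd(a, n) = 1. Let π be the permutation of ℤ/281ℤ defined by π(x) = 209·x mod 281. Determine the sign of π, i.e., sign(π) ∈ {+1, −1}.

Start at x=123: 123 → 136 → 43 → 276 → 79 → 213 → 119 → … (one orbit).
Cycle lengths of π_209 on ℤ/281ℤ: [140, 140, 1]; 3 cycles in total.
With 3 cycles on 281 points, sign = (−1)^{281−3} = +1.
Via Zolotarev, sign(π_{209}) = (209|281) = +1.

+1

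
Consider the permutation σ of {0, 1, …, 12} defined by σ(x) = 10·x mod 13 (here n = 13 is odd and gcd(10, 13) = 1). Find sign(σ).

Orbit of 12 under x↦10x: [12, 3, 4, 1, 10, 9]… (length divides ord_13(10)).
3 cycles of lengths [6, 6, 1].
Σ(ℓ_i−1) = 13−3 = 10; sign = (−1)^10 = +1.

+1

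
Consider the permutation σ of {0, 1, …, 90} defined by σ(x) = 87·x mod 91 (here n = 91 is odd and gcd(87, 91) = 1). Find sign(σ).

-1

Trace 68: π^k(68) = [68, 1, 87, 16, 27, 74] for k=0..5.
Cycle type of π: 6×13 + 3×4 + 1; total 18 cycles.
Σ(ℓ_i−1) = 91−18 = 73; sign = (−1)^73 = -1.
The Jacobi symbol (87|91) = -1 (Zolotarev) agrees.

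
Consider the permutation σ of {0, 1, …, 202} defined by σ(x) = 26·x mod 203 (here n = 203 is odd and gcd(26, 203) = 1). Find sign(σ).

+1

Orbit of 89 under x↦26x: [89, 81, 76, 149, 17, 36, 124]… (length divides ord_203(26)).
Cycle lengths of π_26 on ℤ/203ℤ: [84, 84, 28, 6, 1]; 5 cycles in total.
With 5 cycles on 203 points, sign = (−1)^{203−5} = +1.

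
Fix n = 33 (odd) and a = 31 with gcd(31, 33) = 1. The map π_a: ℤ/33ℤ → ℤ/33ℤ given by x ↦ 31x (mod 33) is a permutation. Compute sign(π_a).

Start at x=1: 1 → 31 → 4 → 25 → 16 → 1 (one orbit).
9 cycles of lengths [5, 5, 5, 5, 5, 5, 1, 1, 1].
Σ(ℓ_i−1) = 33−9 = 24; sign = (−1)^24 = +1.
Via Zolotarev, sign(π_{31}) = (31|33) = +1.

+1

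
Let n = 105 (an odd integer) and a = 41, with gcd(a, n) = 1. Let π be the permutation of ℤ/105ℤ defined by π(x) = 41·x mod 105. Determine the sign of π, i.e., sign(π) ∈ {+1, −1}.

+1

Start at x=1: 1 → 41 → 1 (one orbit).
The orbit structure of x ↦ 41x mod 105: 55 orbits of sizes [2, 2, 2, 2, 2, 2, 2, 2, 2, 2, 2, 2, 2, 2, 2, 2, 2, 2, 2, 2, 2, 2, 2, 2, 2, 2, 2, 2, 2, 2, 2, 2, 2, 2, 2, 2, 2, 2, 2, 2, 2, 2, 2, 2, 2, 2, 2, 2, 2, 2, 1, 1, 1, 1, 1].
55 cycles on 105: each ℓ→(−1)^(ℓ−1), product (−1)^50 = +1.
Zolotarev: (41|105) = +1, matching the cycle-count sign.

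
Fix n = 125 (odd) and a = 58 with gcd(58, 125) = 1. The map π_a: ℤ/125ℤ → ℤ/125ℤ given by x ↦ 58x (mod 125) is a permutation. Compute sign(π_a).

-1

Orbit of 23 under x↦58x: [23, 84, 122, 76, 33, 39, 12]… (length divides ord_125(58)).
The orbit structure of x ↦ 58x mod 125: 4 orbits of sizes [100, 20, 4, 1].
4 cycles on 125: each ℓ→(−1)^(ℓ−1), product (−1)^121 = -1.
Via Zolotarev, sign(π_{58}) = (58|125) = -1.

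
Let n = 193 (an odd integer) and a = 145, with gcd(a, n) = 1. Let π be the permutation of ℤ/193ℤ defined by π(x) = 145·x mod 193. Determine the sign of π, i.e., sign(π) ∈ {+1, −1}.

+1

Orbit of 186 under x↦145x: [186, 143, 84, 21, 150, 134, 130]… (length divides ord_193(145)).
Decompose π into cycles: lengths [48, 48, 48, 48, 1] (5 cycles, including the fixed point 0).
5 cycles on 193: each ℓ→(−1)^(ℓ−1), product (−1)^188 = +1.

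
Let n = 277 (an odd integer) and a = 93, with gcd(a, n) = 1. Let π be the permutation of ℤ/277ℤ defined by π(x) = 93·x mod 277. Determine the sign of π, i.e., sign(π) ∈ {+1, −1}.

Orbit of 248 under x↦93x: [248, 73, 141, 94, 155, 11, 192]… (length divides ord_277(93)).
Cycle lengths of π_93 on ℤ/277ℤ: [276, 1]; 2 cycles in total.
sign(π) = (−1)^{n − #cycles} = (−1)^{277−2} = (−1)^275 = -1.
(93|277)_J = -1 (Zolotarev's lemma cross-check).

-1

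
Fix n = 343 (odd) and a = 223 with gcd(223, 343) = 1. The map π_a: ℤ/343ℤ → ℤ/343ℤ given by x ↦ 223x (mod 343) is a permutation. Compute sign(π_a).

-1

Trace 244: π^k(244) = [244, 218, 251, 64, 209, 302, 118] for k=0..6.
The orbit structure of x ↦ 223x mod 343: 10 orbits of sizes [98, 98, 98, 14, 14, 14, 2, 2, 2, 1].
n − c = 343 − 10 = 333; sign = (−1)^333 = -1.
Via Zolotarev, sign(π_{223}) = (223|343) = -1.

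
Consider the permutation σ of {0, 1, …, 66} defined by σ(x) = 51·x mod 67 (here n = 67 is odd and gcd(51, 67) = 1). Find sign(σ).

-1

Trace 25: π^k(25) = [25, 2, 35, 43, 49, 20, 15] for k=0..6.
Cycle type of π: 66 + 1; total 2 cycles.
n − c = 67 − 2 = 65; sign = (−1)^65 = -1.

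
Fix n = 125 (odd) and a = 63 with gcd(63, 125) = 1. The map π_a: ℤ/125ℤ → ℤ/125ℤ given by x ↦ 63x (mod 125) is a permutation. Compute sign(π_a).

Start at x=33: 33 → 79 → 102 → 51 → 88 → 44 → 22 → … (one orbit).
Cycle lengths of π_63 on ℤ/125ℤ: [100, 20, 4, 1]; 4 cycles in total.
n − c = 125 − 4 = 121; sign = (−1)^121 = -1.
(63|125)_J = -1 (Zolotarev's lemma cross-check).

-1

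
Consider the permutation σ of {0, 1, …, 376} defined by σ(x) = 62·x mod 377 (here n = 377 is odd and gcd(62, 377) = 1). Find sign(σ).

+1

Start at x=53: 53 → 270 → 152 → 376 → 315 → 303 → 313 → … (one orbit).
13 cycles of lengths [42, 42, 42, 42, 42, 42, 42, 42, 14, 14, 6, 6, 1].
13 cycles on 377: each ℓ→(−1)^(ℓ−1), product (−1)^364 = +1.
Via Zolotarev, sign(π_{62}) = (62|377) = +1.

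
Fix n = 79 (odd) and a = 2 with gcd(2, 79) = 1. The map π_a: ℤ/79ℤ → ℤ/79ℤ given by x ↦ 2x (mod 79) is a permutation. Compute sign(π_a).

Orbit of 51 under x↦2x: [51, 23, 46, 13, 26, 52, 25]… (length divides ord_79(2)).
Cycle lengths of π_2 on ℤ/79ℤ: [39, 39, 1]; 3 cycles in total.
79 − 3 = 76 transpositions; sign(π) = (−1)^76 = +1.

+1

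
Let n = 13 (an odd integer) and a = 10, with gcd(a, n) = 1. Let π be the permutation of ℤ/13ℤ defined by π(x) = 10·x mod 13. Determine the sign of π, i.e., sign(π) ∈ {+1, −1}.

Trace 12: π^k(12) = [12, 3, 4, 1, 10, 9] for k=0..5.
π_10 has 3 disjoint cycles with lengths [6, 6, 1] on {0,…,12}.
n − c = 13 − 3 = 10; sign = (−1)^10 = +1.
Via Zolotarev, sign(π_{10}) = (10|13) = +1.

+1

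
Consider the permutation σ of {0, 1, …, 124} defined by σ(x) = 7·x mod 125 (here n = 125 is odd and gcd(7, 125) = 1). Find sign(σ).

-1

Trace 99: π^k(99) = [99, 68, 101, 82, 74, 18, 1] for k=0..6.
Cycle lengths of π_7 on ℤ/125ℤ: [20, 20, 20, 20, 20, 4, 4, 4, 4, 4, 4, 1]; 12 cycles in total.
sign(π) = (−1)^{n − #cycles} = (−1)^{125−12} = (−1)^113 = -1.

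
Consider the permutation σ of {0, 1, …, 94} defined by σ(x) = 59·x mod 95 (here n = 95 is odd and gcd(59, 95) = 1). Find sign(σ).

-1

Start at x=1: 1 → 59 → 61 → 84 → 16 → 89 → 26 → … (one orbit).
Decompose π into cycles: lengths [18, 18, 18, 18, 18, 2, 2, 1] (8 cycles, including the fixed point 0).
Σ(ℓ_i−1) = 95−8 = 87; sign = (−1)^87 = -1.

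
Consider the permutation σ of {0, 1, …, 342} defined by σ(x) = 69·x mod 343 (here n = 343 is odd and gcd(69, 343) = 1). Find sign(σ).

-1

Trace 57: π^k(57) = [57, 160, 64, 300, 120, 48, 225] for k=0..6.
Cycle lengths of π_69 on ℤ/343ℤ: [98, 98, 98, 14, 14, 14, 2, 2, 2, 1]; 10 cycles in total.
343 − 10 = 333 transpositions; sign(π) = (−1)^333 = -1.
The Jacobi symbol (69|343) = -1 (Zolotarev) agrees.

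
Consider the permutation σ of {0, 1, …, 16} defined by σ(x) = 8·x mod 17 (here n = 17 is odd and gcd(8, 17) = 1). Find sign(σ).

+1

Orbit of 13 under x↦8x: [13, 2, 16, 9, 4, 15, 1]… (length divides ord_17(8)).
Decompose π into cycles: lengths [8, 8, 1] (3 cycles, including the fixed point 0).
17 − 3 = 14 transpositions; sign(π) = (−1)^14 = +1.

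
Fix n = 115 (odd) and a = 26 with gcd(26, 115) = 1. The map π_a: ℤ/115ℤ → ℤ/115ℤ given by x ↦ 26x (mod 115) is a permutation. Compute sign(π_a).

+1

Trace 1: π^k(1) = [1, 26, 101, 96, 81, 36, 16] for k=0..6.
Cycle lengths of π_26 on ℤ/115ℤ: [11, 11, 11, 11, 11, 11, 11, 11, 11, 11, 1, 1, 1, 1, 1]; 15 cycles in total.
115 − 15 = 100 transpositions; sign(π) = (−1)^100 = +1.
(26|115)_J = +1 (Zolotarev's lemma cross-check).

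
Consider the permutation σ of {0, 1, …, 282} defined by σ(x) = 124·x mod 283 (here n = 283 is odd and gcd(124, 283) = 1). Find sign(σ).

Start at x=151: 151 → 46 → 44 → 79 → 174 → 68 → 225 → … (one orbit).
π_124 has 2 disjoint cycles with lengths [282, 1] on {0,…,282}.
2 cycles on 283: each ℓ→(−1)^(ℓ−1), product (−1)^281 = -1.
(124|283)_J = -1 (Zolotarev's lemma cross-check).

-1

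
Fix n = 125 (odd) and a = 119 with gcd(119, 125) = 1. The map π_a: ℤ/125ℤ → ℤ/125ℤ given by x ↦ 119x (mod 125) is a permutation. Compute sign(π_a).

Orbit of 119 under x↦119x: [119, 36, 34, 46, 99, 31, 64]… (length divides ord_125(119)).
7 cycles of lengths [50, 50, 10, 10, 2, 2, 1].
7 cycles on 125: each ℓ→(−1)^(ℓ−1), product (−1)^118 = +1.
The Jacobi symbol (119|125) = +1 (Zolotarev) agrees.

+1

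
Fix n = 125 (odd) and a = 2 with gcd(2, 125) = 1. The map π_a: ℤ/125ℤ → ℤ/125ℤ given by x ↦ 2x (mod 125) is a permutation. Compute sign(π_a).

-1

Start at x=82: 82 → 39 → 78 → 31 → 62 → 124 → 123 → … (one orbit).
Decompose π into cycles: lengths [100, 20, 4, 1] (4 cycles, including the fixed point 0).
4 cycles on 125: each ℓ→(−1)^(ℓ−1), product (−1)^121 = -1.
Zolotarev: (2|125) = -1, matching the cycle-count sign.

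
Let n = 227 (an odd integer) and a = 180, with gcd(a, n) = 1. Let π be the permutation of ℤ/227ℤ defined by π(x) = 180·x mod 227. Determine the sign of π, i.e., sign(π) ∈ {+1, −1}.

Orbit of 37 under x↦180x: [37, 77, 13, 70, 115, 43, 22]… (length divides ord_227(180)).
Cycle type of π: 226 + 1; total 2 cycles.
With 2 cycles on 227 points, sign = (−1)^{227−2} = -1.
The Jacobi symbol (180|227) = -1 (Zolotarev) agrees.

-1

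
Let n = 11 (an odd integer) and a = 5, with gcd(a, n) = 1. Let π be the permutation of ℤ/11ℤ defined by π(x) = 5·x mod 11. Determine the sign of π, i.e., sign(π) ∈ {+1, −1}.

Start at x=3: 3 → 4 → 9 → 1 → 5 → 3 (one orbit).
Cycle type of π: 5×2 + 1; total 3 cycles.
3 cycles on 11: each ℓ→(−1)^(ℓ−1), product (−1)^8 = +1.

+1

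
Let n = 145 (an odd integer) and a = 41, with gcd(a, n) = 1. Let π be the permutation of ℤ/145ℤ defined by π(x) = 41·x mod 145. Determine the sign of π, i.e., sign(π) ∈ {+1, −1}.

Trace 46: π^k(46) = [46, 1, 41, 86] for k=0..3.
Decompose π into cycles: lengths [4, 4, 4, 4, 4, 4, 4, 4, 4, 4, 4, 4, 4, 4, 4, 4, 4, 4, 4, 4, 4, 4, 4, 4, 4, 4, 4, 4, 4, 4, 4, 4, 4, 4, 4, 1, 1, 1, 1, 1] (40 cycles, including the fixed point 0).
With 40 cycles on 145 points, sign = (−1)^{145−40} = -1.
The Jacobi symbol (41|145) = -1 (Zolotarev) agrees.

-1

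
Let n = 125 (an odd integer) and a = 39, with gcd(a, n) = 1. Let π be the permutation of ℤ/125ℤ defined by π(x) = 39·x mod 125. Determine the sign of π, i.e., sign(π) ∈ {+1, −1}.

Trace 56: π^k(56) = [56, 59, 51, 114, 71, 19, 116] for k=0..6.
7 cycles of lengths [50, 50, 10, 10, 2, 2, 1].
n − c = 125 − 7 = 118; sign = (−1)^118 = +1.
Zolotarev: (39|125) = +1, matching the cycle-count sign.

+1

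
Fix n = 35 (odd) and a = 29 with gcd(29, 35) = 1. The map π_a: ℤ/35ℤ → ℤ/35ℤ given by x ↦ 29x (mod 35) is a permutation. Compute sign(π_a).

Start at x=1: 1 → 29 → 1 (one orbit).
π_29 has 21 disjoint cycles with lengths [2, 2, 2, 2, 2, 2, 2, 2, 2, 2, 2, 2, 2, 2, 1, 1, 1, 1, 1, 1, 1] on {0,…,34}.
With 21 cycles on 35 points, sign = (−1)^{35−21} = +1.

+1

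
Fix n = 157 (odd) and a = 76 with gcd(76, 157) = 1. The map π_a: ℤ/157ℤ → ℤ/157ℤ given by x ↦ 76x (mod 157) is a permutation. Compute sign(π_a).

Orbit of 35 under x↦76x: [35, 148, 101, 140, 121, 90, 89]… (length divides ord_157(76)).
π_76 has 3 disjoint cycles with lengths [78, 78, 1] on {0,…,156}.
Σ(ℓ_i−1) = 157−3 = 154; sign = (−1)^154 = +1.

+1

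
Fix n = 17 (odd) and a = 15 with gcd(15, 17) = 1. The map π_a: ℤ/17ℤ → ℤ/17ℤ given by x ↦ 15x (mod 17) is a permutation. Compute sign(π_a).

+1

Orbit of 13 under x↦15x: [13, 8, 1, 15, 4, 9, 16]… (length divides ord_17(15)).
Cycle lengths of π_15 on ℤ/17ℤ: [8, 8, 1]; 3 cycles in total.
With 3 cycles on 17 points, sign = (−1)^{17−3} = +1.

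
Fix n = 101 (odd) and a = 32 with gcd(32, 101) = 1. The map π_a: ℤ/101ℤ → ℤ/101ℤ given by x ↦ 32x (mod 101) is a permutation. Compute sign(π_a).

-1

Start at x=57: 57 → 6 → 91 → 84 → 62 → 65 → 60 → … (one orbit).
Decompose π into cycles: lengths [20, 20, 20, 20, 20, 1] (6 cycles, including the fixed point 0).
Σ(ℓ_i−1) = 101−6 = 95; sign = (−1)^95 = -1.
Check: (32/101) = -1 by Zolotarev.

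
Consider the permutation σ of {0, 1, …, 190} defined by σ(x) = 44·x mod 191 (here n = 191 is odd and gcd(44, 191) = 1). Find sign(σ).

-1

Start at x=116: 116 → 138 → 151 → 150 → 106 → 80 → 82 → … (one orbit).
Decompose π into cycles: lengths [190, 1] (2 cycles, including the fixed point 0).
sign(π) = (−1)^{n − #cycles} = (−1)^{191−2} = (−1)^189 = -1.
Zolotarev: (44|191) = -1, matching the cycle-count sign.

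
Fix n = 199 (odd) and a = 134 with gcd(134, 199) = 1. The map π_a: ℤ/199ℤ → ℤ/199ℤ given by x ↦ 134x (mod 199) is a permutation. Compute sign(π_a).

Trace 169: π^k(169) = [169, 159, 13, 150, 1, 134, 46] for k=0..6.
π_134 has 2 disjoint cycles with lengths [198, 1] on {0,…,198}.
2 cycles on 199: each ℓ→(−1)^(ℓ−1), product (−1)^197 = -1.

-1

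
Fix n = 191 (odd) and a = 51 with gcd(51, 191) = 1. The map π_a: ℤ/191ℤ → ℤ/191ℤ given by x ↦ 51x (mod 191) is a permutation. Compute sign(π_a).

+1

Orbit of 120 under x↦51x: [120, 8, 26, 180, 12, 39, 79]… (length divides ord_191(51)).
The orbit structure of x ↦ 51x mod 191: 3 orbits of sizes [95, 95, 1].
sign(π) = (−1)^{n − #cycles} = (−1)^{191−3} = (−1)^188 = +1.
Zolotarev: (51|191) = +1, matching the cycle-count sign.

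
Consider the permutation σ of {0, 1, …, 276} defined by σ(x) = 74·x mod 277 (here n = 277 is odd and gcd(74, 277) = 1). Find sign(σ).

Start at x=225: 225 → 30 → 4 → 19 → 21 → 169 → 41 → … (one orbit).
The orbit structure of x ↦ 74x mod 277: 7 orbits of sizes [46, 46, 46, 46, 46, 46, 1].
Σ(ℓ_i−1) = 277−7 = 270; sign = (−1)^270 = +1.
Via Zolotarev, sign(π_{74}) = (74|277) = +1.

+1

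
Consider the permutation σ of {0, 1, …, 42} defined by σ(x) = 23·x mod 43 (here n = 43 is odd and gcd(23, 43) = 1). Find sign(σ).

Orbit of 23 under x↦23x: [23, 13, 41, 40, 17, 4, 6]… (length divides ord_43(23)).
Cycle type of π: 21×2 + 1; total 3 cycles.
Σ(ℓ_i−1) = 43−3 = 40; sign = (−1)^40 = +1.

+1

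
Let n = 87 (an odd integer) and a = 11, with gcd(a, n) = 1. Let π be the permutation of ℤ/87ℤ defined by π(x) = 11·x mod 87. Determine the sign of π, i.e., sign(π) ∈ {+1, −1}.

Orbit of 25 under x↦11x: [25, 14, 67, 41, 16, 2, 22]… (length divides ord_87(11)).
Cycle lengths of π_11 on ℤ/87ℤ: [28, 28, 28, 2, 1]; 5 cycles in total.
5 cycles on 87: each ℓ→(−1)^(ℓ−1), product (−1)^82 = +1.
(11|87)_J = +1 (Zolotarev's lemma cross-check).

+1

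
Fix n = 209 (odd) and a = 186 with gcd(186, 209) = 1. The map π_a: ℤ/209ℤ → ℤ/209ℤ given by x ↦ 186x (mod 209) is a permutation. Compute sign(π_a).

Orbit of 109 under x↦186x: [109, 1, 186, 111, 164, 199, 21]… (length divides ord_209(186)).
The orbit structure of x ↦ 186x mod 209: 17 orbits of sizes [18, 18, 18, 18, 18, 18, 18, 18, 18, 18, 18, 2, 2, 2, 2, 2, 1].
sign(π) = (−1)^{n − #cycles} = (−1)^{209−17} = (−1)^192 = +1.
(186|209)_J = +1 (Zolotarev's lemma cross-check).

+1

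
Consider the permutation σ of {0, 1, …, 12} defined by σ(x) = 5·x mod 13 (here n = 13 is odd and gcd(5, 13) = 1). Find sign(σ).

Start at x=8: 8 → 1 → 5 → 12 → 8 (one orbit).
4 cycles of lengths [4, 4, 4, 1].
n − c = 13 − 4 = 9; sign = (−1)^9 = -1.
Via Zolotarev, sign(π_{5}) = (5|13) = -1.

-1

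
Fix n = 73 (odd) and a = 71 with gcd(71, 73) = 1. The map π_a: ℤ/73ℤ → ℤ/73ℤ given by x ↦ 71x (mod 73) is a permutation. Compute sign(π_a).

Trace 72: π^k(72) = [72, 2, 69, 8, 57, 32, 9] for k=0..6.
Cycle lengths of π_71 on ℤ/73ℤ: [18, 18, 18, 18, 1]; 5 cycles in total.
Σ(ℓ_i−1) = 73−5 = 68; sign = (−1)^68 = +1.

+1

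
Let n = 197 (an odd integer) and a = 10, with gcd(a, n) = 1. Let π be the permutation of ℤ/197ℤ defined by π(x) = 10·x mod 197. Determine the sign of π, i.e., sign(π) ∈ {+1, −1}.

+1

Orbit of 181 under x↦10x: [181, 37, 173, 154, 161, 34, 143]… (length divides ord_197(10)).
Cycle type of π: 98×2 + 1; total 3 cycles.
197 − 3 = 194 transpositions; sign(π) = (−1)^194 = +1.
Via Zolotarev, sign(π_{10}) = (10|197) = +1.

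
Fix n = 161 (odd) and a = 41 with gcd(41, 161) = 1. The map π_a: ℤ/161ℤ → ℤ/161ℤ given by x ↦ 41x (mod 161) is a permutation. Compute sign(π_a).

-1

Orbit of 78 under x↦41x: [78, 139, 64, 48, 36, 27, 141]… (length divides ord_161(41)).
Cycle type of π: 22×6 + 11×2 + 2×3 + 1; total 12 cycles.
Σ(ℓ_i−1) = 161−12 = 149; sign = (−1)^149 = -1.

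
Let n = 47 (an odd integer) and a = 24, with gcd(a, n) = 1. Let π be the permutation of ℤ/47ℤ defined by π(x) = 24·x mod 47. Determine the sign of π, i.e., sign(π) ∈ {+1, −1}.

+1

Trace 32: π^k(32) = [32, 16, 8, 4, 2, 1, 24] for k=0..6.
3 cycles of lengths [23, 23, 1].
Σ(ℓ_i−1) = 47−3 = 44; sign = (−1)^44 = +1.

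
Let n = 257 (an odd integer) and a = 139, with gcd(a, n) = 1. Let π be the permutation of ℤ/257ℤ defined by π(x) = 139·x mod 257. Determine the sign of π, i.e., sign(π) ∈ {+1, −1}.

Trace 72: π^k(72) = [72, 242, 228, 81, 208, 128, 59] for k=0..6.
3 cycles of lengths [128, 128, 1].
With 3 cycles on 257 points, sign = (−1)^{257−3} = +1.
Zolotarev: (139|257) = +1, matching the cycle-count sign.

+1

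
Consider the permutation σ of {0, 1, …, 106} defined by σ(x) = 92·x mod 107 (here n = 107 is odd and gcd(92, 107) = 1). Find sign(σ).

Start at x=101: 101 → 90 → 41 → 27 → 23 → 83 → 39 → … (one orbit).
Decompose π into cycles: lengths [53, 53, 1] (3 cycles, including the fixed point 0).
Σ(ℓ_i−1) = 107−3 = 104; sign = (−1)^104 = +1.
The Jacobi symbol (92|107) = +1 (Zolotarev) agrees.

+1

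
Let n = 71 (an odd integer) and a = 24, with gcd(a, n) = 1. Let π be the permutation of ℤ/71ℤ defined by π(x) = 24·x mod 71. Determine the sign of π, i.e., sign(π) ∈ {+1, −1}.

Trace 27: π^k(27) = [27, 9, 3, 1, 24, 8, 50] for k=0..6.
3 cycles of lengths [35, 35, 1].
71 − 3 = 68 transpositions; sign(π) = (−1)^68 = +1.
(24|71)_J = +1 (Zolotarev's lemma cross-check).

+1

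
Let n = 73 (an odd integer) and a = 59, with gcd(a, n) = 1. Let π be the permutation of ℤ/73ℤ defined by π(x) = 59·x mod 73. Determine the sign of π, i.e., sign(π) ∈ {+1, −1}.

Orbit of 55 under x↦59x: [55, 33, 49, 44, 41, 10, 6]… (length divides ord_73(59)).
Cycle type of π: 72 + 1; total 2 cycles.
With 2 cycles on 73 points, sign = (−1)^{73−2} = -1.

-1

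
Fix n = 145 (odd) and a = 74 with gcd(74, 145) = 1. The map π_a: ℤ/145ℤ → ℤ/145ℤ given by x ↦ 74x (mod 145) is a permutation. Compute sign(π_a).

+1

Start at x=141: 141 → 139 → 136 → 59 → 16 → 24 → 36 → … (one orbit).
π_74 has 15 disjoint cycles with lengths [14, 14, 14, 14, 14, 14, 14, 14, 7, 7, 7, 7, 2, 2, 1] on {0,…,144}.
145 − 15 = 130 transpositions; sign(π) = (−1)^130 = +1.
(74|145)_J = +1 (Zolotarev's lemma cross-check).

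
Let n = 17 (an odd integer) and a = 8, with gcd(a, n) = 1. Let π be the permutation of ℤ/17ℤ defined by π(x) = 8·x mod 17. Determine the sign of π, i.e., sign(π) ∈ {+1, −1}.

Trace 2: π^k(2) = [2, 16, 9, 4, 15, 1, 8] for k=0..6.
The orbit structure of x ↦ 8x mod 17: 3 orbits of sizes [8, 8, 1].
sign(π) = (−1)^{n − #cycles} = (−1)^{17−3} = (−1)^14 = +1.

+1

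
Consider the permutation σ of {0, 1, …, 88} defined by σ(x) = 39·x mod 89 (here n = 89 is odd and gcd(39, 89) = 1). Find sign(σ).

+1

Trace 78: π^k(78) = [78, 16, 1, 39, 8, 45, 64] for k=0..6.
Cycle type of π: 11×8 + 1; total 9 cycles.
89 − 9 = 80 transpositions; sign(π) = (−1)^80 = +1.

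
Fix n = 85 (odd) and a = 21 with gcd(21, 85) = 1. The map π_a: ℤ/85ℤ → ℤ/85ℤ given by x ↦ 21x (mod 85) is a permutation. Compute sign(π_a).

Orbit of 1 under x↦21x: [1, 21, 16, 81]… (length divides ord_85(21)).
Cycle lengths of π_21 on ℤ/85ℤ: [4, 4, 4, 4, 4, 4, 4, 4, 4, 4, 4, 4, 4, 4, 4, 4, 4, 4, 4, 4, 1, 1, 1, 1, 1]; 25 cycles in total.
25 cycles on 85: each ℓ→(−1)^(ℓ−1), product (−1)^60 = +1.
Zolotarev: (21|85) = +1, matching the cycle-count sign.

+1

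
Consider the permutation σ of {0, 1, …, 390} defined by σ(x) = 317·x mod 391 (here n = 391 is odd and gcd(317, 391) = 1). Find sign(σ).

Start at x=35: 35 → 147 → 70 → 294 → 140 → 197 → 280 → … (one orbit).
π_317 has 6 disjoint cycles with lengths [176, 176, 16, 11, 11, 1] on {0,…,390}.
sign(π) = (−1)^{n − #cycles} = (−1)^{391−6} = (−1)^385 = -1.
Via Zolotarev, sign(π_{317}) = (317|391) = -1.

-1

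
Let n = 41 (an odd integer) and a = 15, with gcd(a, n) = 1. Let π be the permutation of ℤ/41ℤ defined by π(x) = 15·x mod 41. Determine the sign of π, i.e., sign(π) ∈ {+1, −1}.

Start at x=11: 11 → 1 → 15 → 20 → 13 → 31 → 14 → … (one orbit).
The orbit structure of x ↦ 15x mod 41: 2 orbits of sizes [40, 1].
n − c = 41 − 2 = 39; sign = (−1)^39 = -1.

-1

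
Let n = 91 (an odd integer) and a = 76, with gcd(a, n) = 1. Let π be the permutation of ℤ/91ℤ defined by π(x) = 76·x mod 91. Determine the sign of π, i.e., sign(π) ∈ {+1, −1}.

+1

Orbit of 76 under x↦76x: [76, 43, 83, 29, 20, 64, 41]… (length divides ord_91(76)).
11 cycles of lengths [12, 12, 12, 12, 12, 12, 12, 2, 2, 2, 1].
Σ(ℓ_i−1) = 91−11 = 80; sign = (−1)^80 = +1.
(76|91)_J = +1 (Zolotarev's lemma cross-check).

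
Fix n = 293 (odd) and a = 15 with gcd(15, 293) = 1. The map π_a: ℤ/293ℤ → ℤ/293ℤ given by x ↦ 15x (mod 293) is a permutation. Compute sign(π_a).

Start at x=184: 184 → 123 → 87 → 133 → 237 → 39 → 292 → … (one orbit).
Cycle type of π: 146×2 + 1; total 3 cycles.
n − c = 293 − 3 = 290; sign = (−1)^290 = +1.
Zolotarev: (15|293) = +1, matching the cycle-count sign.

+1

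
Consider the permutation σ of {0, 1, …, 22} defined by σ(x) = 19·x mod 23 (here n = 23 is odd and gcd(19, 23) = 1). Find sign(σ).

Start at x=15: 15 → 9 → 10 → 6 → 22 → 4 → 7 → … (one orbit).
Cycle type of π: 22 + 1; total 2 cycles.
23 − 2 = 21 transpositions; sign(π) = (−1)^21 = -1.
Zolotarev: (19|23) = -1, matching the cycle-count sign.

-1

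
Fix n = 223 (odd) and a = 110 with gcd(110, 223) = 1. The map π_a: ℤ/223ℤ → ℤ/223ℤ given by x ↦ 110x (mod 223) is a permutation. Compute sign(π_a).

+1

Start at x=171: 171 → 78 → 106 → 64 → 127 → 144 → 7 → … (one orbit).
The orbit structure of x ↦ 110x mod 223: 3 orbits of sizes [111, 111, 1].
n − c = 223 − 3 = 220; sign = (−1)^220 = +1.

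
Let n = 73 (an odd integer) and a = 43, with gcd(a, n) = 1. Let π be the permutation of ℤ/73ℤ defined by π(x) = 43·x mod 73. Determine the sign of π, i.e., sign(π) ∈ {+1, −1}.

-1

Trace 51: π^k(51) = [51, 3, 56, 72, 30, 49, 63] for k=0..6.
The orbit structure of x ↦ 43x mod 73: 4 orbits of sizes [24, 24, 24, 1].
73 − 4 = 69 transpositions; sign(π) = (−1)^69 = -1.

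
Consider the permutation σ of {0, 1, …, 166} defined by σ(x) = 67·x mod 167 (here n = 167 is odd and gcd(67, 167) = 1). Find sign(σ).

-1

Trace 92: π^k(92) = [92, 152, 164, 133, 60, 12, 136] for k=0..6.
π_67 has 2 disjoint cycles with lengths [166, 1] on {0,…,166}.
167 − 2 = 165 transpositions; sign(π) = (−1)^165 = -1.
The Jacobi symbol (67|167) = -1 (Zolotarev) agrees.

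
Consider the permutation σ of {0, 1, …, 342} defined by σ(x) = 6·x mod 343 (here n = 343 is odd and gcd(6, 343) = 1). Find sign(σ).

Trace 1: π^k(1) = [1, 6, 36, 216, 267, 230, 8] for k=0..6.
π_6 has 10 disjoint cycles with lengths [98, 98, 98, 14, 14, 14, 2, 2, 2, 1] on {0,…,342}.
10 cycles on 343: each ℓ→(−1)^(ℓ−1), product (−1)^333 = -1.

-1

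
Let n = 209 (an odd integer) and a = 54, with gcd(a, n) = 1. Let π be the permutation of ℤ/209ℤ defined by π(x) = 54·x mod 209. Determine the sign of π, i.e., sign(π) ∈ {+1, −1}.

Start at x=144: 144 → 43 → 23 → 197 → 188 → 120 → 1 → … (one orbit).
18 cycles of lengths [18, 18, 18, 18, 18, 18, 18, 18, 18, 18, 9, 9, 2, 2, 2, 2, 2, 1].
n − c = 209 − 18 = 191; sign = (−1)^191 = -1.

-1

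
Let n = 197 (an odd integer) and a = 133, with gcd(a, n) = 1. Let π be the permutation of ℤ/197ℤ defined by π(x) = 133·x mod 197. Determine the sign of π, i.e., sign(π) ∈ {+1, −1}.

Trace 150: π^k(150) = [150, 53, 154, 191, 187, 49, 16] for k=0..6.
Decompose π into cycles: lengths [49, 49, 49, 49, 1] (5 cycles, including the fixed point 0).
197 − 5 = 192 transpositions; sign(π) = (−1)^192 = +1.
Zolotarev: (133|197) = +1, matching the cycle-count sign.

+1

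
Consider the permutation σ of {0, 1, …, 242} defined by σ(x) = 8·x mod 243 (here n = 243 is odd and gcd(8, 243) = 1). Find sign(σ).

-1

Start at x=170: 170 → 145 → 188 → 46 → 125 → 28 → 224 → … (one orbit).
The orbit structure of x ↦ 8x mod 243: 14 orbits of sizes [54, 54, 54, 18, 18, 18, 6, 6, 6, 2, 2, 2, 2, 1].
243 − 14 = 229 transpositions; sign(π) = (−1)^229 = -1.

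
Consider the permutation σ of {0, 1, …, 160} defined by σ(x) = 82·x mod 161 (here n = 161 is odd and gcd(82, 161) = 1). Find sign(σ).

-1

Orbit of 8 under x↦82x: [8, 12, 18, 27, 121, 101, 71]… (length divides ord_161(82)).
π_82 has 6 disjoint cycles with lengths [66, 66, 11, 11, 6, 1] on {0,…,160}.
With 6 cycles on 161 points, sign = (−1)^{161−6} = -1.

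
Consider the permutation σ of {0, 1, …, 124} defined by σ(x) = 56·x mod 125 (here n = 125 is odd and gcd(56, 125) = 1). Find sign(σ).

Start at x=101: 101 → 31 → 111 → 91 → 96 → 1 → 56 → … (one orbit).
Cycle lengths of π_56 on ℤ/125ℤ: [25, 25, 25, 25, 5, 5, 5, 5, 1, 1, 1, 1, 1]; 13 cycles in total.
sign(π) = (−1)^{n − #cycles} = (−1)^{125−13} = (−1)^112 = +1.

+1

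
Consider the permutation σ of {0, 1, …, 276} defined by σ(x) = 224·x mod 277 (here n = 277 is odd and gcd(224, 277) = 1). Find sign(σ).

Orbit of 238 under x↦224x: [238, 128, 141, 6, 236, 234, 63]… (length divides ord_277(224)).
2 cycles of lengths [276, 1].
sign(π) = (−1)^{n − #cycles} = (−1)^{277−2} = (−1)^275 = -1.
Zolotarev: (224|277) = -1, matching the cycle-count sign.

-1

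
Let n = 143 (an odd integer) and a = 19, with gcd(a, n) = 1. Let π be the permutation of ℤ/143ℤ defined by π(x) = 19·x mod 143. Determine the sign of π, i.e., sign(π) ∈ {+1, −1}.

Start at x=100: 100 → 41 → 64 → 72 → 81 → 109 → 69 → … (one orbit).
Cycle type of π: 60×2 + 12 + 10 + 1; total 5 cycles.
Σ(ℓ_i−1) = 143−5 = 138; sign = (−1)^138 = +1.

+1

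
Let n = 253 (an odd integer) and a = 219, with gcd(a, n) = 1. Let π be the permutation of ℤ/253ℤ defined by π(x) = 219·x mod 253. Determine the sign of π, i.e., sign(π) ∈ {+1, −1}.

-1

Start at x=243: 243 → 87 → 78 → 131 → 100 → 142 → 232 → … (one orbit).
Decompose π into cycles: lengths [22, 22, 22, 22, 22, 22, 22, 22, 22, 22, 11, 11, 2, 2, 2, 2, 2, 1] (18 cycles, including the fixed point 0).
With 18 cycles on 253 points, sign = (−1)^{253−18} = -1.
(219|253)_J = -1 (Zolotarev's lemma cross-check).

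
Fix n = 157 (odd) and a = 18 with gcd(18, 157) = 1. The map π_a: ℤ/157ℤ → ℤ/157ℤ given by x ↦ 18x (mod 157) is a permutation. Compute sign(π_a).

-1

Orbit of 99 under x↦18x: [99, 55, 48, 79, 9, 5, 90]… (length divides ord_157(18)).
Decompose π into cycles: lengths [156, 1] (2 cycles, including the fixed point 0).
With 2 cycles on 157 points, sign = (−1)^{157−2} = -1.
Check: (18/157) = -1 by Zolotarev.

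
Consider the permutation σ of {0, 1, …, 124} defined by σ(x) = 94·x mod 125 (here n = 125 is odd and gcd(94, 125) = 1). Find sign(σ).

Trace 121: π^k(121) = [121, 124, 31, 39, 41, 104, 26] for k=0..6.
Cycle type of π: 50×2 + 10×2 + 2×2 + 1; total 7 cycles.
With 7 cycles on 125 points, sign = (−1)^{125−7} = +1.
Via Zolotarev, sign(π_{94}) = (94|125) = +1.

+1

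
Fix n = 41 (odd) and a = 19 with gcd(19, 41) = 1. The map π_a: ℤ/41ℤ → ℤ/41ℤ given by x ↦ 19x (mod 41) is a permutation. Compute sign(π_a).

Start at x=19: 19 → 33 → 12 → 23 → 27 → 21 → 30 → … (one orbit).
Decompose π into cycles: lengths [40, 1] (2 cycles, including the fixed point 0).
n − c = 41 − 2 = 39; sign = (−1)^39 = -1.

-1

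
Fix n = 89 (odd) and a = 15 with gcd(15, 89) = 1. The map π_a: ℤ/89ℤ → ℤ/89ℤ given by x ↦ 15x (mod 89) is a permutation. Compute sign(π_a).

Orbit of 82 under x↦15x: [82, 73, 27, 49, 23, 78, 13]… (length divides ord_89(15)).
Cycle lengths of π_15 on ℤ/89ℤ: [88, 1]; 2 cycles in total.
89 − 2 = 87 transpositions; sign(π) = (−1)^87 = -1.

-1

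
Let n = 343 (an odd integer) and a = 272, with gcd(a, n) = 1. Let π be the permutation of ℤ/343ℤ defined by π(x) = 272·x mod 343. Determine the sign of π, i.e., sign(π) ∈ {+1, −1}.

-1

Start at x=99: 99 → 174 → 337 → 83 → 281 → 286 → 274 → … (one orbit).
The orbit structure of x ↦ 272x mod 343: 10 orbits of sizes [98, 98, 98, 14, 14, 14, 2, 2, 2, 1].
n − c = 343 − 10 = 333; sign = (−1)^333 = -1.
Via Zolotarev, sign(π_{272}) = (272|343) = -1.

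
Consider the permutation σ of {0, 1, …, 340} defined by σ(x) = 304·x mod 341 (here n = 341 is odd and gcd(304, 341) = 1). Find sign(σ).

Start at x=311: 311 → 87 → 191 → 94 → 273 → 129 → 1 → … (one orbit).
Cycle type of π: 30×10 + 10 + 3×10 + 1; total 22 cycles.
341 − 22 = 319 transpositions; sign(π) = (−1)^319 = -1.

-1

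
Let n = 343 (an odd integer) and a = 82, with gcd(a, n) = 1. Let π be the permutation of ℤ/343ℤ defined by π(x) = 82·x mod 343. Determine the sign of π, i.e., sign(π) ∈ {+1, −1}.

Orbit of 52 under x↦82x: [52, 148, 131, 109, 20, 268, 24]… (length divides ord_343(82)).
Decompose π into cycles: lengths [294, 42, 6, 1] (4 cycles, including the fixed point 0).
4 cycles on 343: each ℓ→(−1)^(ℓ−1), product (−1)^339 = -1.

-1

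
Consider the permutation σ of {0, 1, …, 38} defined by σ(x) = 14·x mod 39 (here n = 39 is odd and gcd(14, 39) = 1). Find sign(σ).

Orbit of 1 under x↦14x: [1, 14]… (length divides ord_39(14)).
Cycle lengths of π_14 on ℤ/39ℤ: [2, 2, 2, 2, 2, 2, 2, 2, 2, 2, 2, 2, 2, 1, 1, 1, 1, 1, 1, 1, 1, 1, 1, 1, 1, 1]; 26 cycles in total.
26 cycles on 39: each ℓ→(−1)^(ℓ−1), product (−1)^13 = -1.
Zolotarev: (14|39) = -1, matching the cycle-count sign.

-1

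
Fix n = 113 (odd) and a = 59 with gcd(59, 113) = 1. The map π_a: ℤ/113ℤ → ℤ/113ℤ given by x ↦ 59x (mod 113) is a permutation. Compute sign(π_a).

Start at x=65: 65 → 106 → 39 → 41 → 46 → 2 → 5 → … (one orbit).
Cycle lengths of π_59 on ℤ/113ℤ: [112, 1]; 2 cycles in total.
n − c = 113 − 2 = 111; sign = (−1)^111 = -1.
(59|113)_J = -1 (Zolotarev's lemma cross-check).

-1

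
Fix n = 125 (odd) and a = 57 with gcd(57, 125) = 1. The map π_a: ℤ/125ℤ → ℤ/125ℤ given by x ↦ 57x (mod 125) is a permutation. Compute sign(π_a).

-1

Start at x=68: 68 → 1 → 57 → 124 → 68 (one orbit).
Cycle type of π: 4×31 + 1; total 32 cycles.
32 cycles on 125: each ℓ→(−1)^(ℓ−1), product (−1)^93 = -1.
The Jacobi symbol (57|125) = -1 (Zolotarev) agrees.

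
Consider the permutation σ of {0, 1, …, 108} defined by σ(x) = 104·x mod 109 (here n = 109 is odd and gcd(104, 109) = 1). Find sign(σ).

+1

Start at x=108: 108 → 5 → 84 → 16 → 29 → 73 → 71 → … (one orbit).
Cycle lengths of π_104 on ℤ/109ℤ: [54, 54, 1]; 3 cycles in total.
3 cycles on 109: each ℓ→(−1)^(ℓ−1), product (−1)^106 = +1.
Zolotarev: (104|109) = +1, matching the cycle-count sign.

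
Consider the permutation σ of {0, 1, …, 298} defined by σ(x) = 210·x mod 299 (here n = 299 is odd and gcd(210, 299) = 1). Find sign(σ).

-1

Start at x=49: 49 → 124 → 27 → 288 → 82 → 177 → 94 → … (one orbit).
Decompose π into cycles: lengths [132, 132, 12, 11, 11, 1] (6 cycles, including the fixed point 0).
sign(π) = (−1)^{n − #cycles} = (−1)^{299−6} = (−1)^293 = -1.
The Jacobi symbol (210|299) = -1 (Zolotarev) agrees.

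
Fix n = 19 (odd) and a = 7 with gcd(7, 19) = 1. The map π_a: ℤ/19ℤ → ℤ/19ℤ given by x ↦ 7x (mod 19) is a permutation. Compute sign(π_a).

+1

Trace 1: π^k(1) = [1, 7, 11] for k=0..2.
Decompose π into cycles: lengths [3, 3, 3, 3, 3, 3, 1] (7 cycles, including the fixed point 0).
19 − 7 = 12 transpositions; sign(π) = (−1)^12 = +1.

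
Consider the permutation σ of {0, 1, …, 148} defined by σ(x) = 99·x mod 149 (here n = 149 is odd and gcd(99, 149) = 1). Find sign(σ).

Trace 47: π^k(47) = [47, 34, 88, 70, 76, 74, 25] for k=0..6.
Cycle type of π: 148 + 1; total 2 cycles.
Σ(ℓ_i−1) = 149−2 = 147; sign = (−1)^147 = -1.

-1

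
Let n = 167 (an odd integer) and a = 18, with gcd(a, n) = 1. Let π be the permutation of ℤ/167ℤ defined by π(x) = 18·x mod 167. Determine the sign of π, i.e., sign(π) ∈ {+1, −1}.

Start at x=133: 133 → 56 → 6 → 108 → 107 → 89 → 99 → … (one orbit).
Cycle lengths of π_18 on ℤ/167ℤ: [83, 83, 1]; 3 cycles in total.
sign(π) = (−1)^{n − #cycles} = (−1)^{167−3} = (−1)^164 = +1.

+1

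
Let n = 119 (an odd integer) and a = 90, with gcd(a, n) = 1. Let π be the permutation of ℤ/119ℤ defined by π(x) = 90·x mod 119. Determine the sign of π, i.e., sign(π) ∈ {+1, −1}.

Trace 62: π^k(62) = [62, 106, 20, 15, 41, 1, 90] for k=0..6.
The orbit structure of x ↦ 90x mod 119: 11 orbits of sizes [16, 16, 16, 16, 16, 16, 16, 2, 2, 2, 1].
With 11 cycles on 119 points, sign = (−1)^{119−11} = +1.
The Jacobi symbol (90|119) = +1 (Zolotarev) agrees.

+1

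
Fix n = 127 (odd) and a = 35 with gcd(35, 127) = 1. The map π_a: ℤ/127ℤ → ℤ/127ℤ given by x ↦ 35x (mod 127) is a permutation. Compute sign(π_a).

+1

Start at x=115: 115 → 88 → 32 → 104 → 84 → 19 → 30 → … (one orbit).
π_35 has 3 disjoint cycles with lengths [63, 63, 1] on {0,…,126}.
3 cycles on 127: each ℓ→(−1)^(ℓ−1), product (−1)^124 = +1.
Via Zolotarev, sign(π_{35}) = (35|127) = +1.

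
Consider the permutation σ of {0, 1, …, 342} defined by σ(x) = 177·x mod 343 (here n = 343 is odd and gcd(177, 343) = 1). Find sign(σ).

Orbit of 226 under x↦177x: [226, 214, 148, 128, 18, 99, 30]… (length divides ord_343(177)).
Cycle type of π: 21×14 + 3×16 + 1; total 31 cycles.
343 − 31 = 312 transpositions; sign(π) = (−1)^312 = +1.
The Jacobi symbol (177|343) = +1 (Zolotarev) agrees.

+1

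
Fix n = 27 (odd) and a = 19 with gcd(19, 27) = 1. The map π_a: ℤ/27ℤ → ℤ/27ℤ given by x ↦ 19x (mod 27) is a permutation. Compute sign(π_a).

+1

Start at x=1: 1 → 19 → 10 → 1 (one orbit).
The orbit structure of x ↦ 19x mod 27: 15 orbits of sizes [3, 3, 3, 3, 3, 3, 1, 1, 1, 1, 1, 1, 1, 1, 1].
n − c = 27 − 15 = 12; sign = (−1)^12 = +1.
Zolotarev: (19|27) = +1, matching the cycle-count sign.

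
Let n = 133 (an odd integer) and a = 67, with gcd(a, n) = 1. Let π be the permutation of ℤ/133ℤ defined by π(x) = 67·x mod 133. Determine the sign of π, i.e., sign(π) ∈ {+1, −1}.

Trace 106: π^k(106) = [106, 53, 93, 113, 123, 128, 64] for k=0..6.
Decompose π into cycles: lengths [18, 18, 18, 18, 18, 18, 18, 3, 3, 1] (10 cycles, including the fixed point 0).
Σ(ℓ_i−1) = 133−10 = 123; sign = (−1)^123 = -1.

-1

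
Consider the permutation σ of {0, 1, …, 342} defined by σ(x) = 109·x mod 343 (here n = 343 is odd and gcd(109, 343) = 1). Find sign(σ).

+1

Trace 29: π^k(29) = [29, 74, 177, 85, 4, 93, 190] for k=0..6.
Cycle type of π: 147×2 + 21×2 + 3×2 + 1; total 7 cycles.
7 cycles on 343: each ℓ→(−1)^(ℓ−1), product (−1)^336 = +1.
Via Zolotarev, sign(π_{109}) = (109|343) = +1.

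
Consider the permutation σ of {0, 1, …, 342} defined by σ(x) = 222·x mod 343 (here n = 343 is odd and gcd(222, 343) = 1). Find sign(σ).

Orbit of 19 under x↦222x: [19, 102, 6, 303, 38, 204, 12]… (length divides ord_343(222)).
Decompose π into cycles: lengths [294, 42, 6, 1] (4 cycles, including the fixed point 0).
With 4 cycles on 343 points, sign = (−1)^{343−4} = -1.
Zolotarev: (222|343) = -1, matching the cycle-count sign.

-1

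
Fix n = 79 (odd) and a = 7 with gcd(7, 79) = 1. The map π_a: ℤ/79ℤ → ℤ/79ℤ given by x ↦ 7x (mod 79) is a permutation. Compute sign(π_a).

Trace 55: π^k(55) = [55, 69, 9, 63, 46, 6, 42] for k=0..6.
Cycle type of π: 78 + 1; total 2 cycles.
2 cycles on 79: each ℓ→(−1)^(ℓ−1), product (−1)^77 = -1.

-1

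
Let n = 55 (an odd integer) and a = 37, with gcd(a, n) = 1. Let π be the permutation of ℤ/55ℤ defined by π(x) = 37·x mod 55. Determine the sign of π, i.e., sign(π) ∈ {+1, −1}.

Trace 4: π^k(4) = [4, 38, 31, 47, 34, 48, 16] for k=0..6.
The orbit structure of x ↦ 37x mod 55: 6 orbits of sizes [20, 20, 5, 5, 4, 1].
With 6 cycles on 55 points, sign = (−1)^{55−6} = -1.
(37|55)_J = -1 (Zolotarev's lemma cross-check).

-1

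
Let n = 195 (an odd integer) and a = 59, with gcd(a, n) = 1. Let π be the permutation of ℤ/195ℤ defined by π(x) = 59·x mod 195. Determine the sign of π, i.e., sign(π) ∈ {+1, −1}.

Start at x=166: 166 → 44 → 61 → 89 → 181 → 149 → 16 → … (one orbit).
Decompose π into cycles: lengths [12, 12, 12, 12, 12, 12, 12, 12, 12, 12, 12, 12, 12, 12, 12, 2, 2, 2, 2, 2, 2, 2, 1] (23 cycles, including the fixed point 0).
195 − 23 = 172 transpositions; sign(π) = (−1)^172 = +1.
(59|195)_J = +1 (Zolotarev's lemma cross-check).

+1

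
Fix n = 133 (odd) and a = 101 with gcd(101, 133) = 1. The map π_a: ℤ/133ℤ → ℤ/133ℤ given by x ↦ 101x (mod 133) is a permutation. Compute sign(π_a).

Orbit of 20 under x↦101x: [20, 25, 131, 64, 80, 100, 125]… (length divides ord_133(101)).
Cycle type of π: 18×6 + 9×2 + 6 + 1; total 10 cycles.
Σ(ℓ_i−1) = 133−10 = 123; sign = (−1)^123 = -1.
The Jacobi symbol (101|133) = -1 (Zolotarev) agrees.

-1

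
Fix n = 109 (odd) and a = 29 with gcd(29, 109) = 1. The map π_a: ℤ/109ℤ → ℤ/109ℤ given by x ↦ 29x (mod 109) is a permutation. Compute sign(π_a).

Trace 106: π^k(106) = [106, 22, 93, 81, 60, 105, 102] for k=0..6.
Decompose π into cycles: lengths [54, 54, 1] (3 cycles, including the fixed point 0).
n − c = 109 − 3 = 106; sign = (−1)^106 = +1.
Check: (29/109) = +1 by Zolotarev.

+1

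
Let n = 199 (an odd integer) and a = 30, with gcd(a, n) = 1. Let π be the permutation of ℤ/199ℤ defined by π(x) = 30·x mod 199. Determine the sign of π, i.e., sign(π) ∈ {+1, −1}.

-1

Orbit of 80 under x↦30x: [80, 12, 161, 54, 28, 44, 126]… (length divides ord_199(30)).
The orbit structure of x ↦ 30x mod 199: 2 orbits of sizes [198, 1].
n − c = 199 − 2 = 197; sign = (−1)^197 = -1.
Zolotarev: (30|199) = -1, matching the cycle-count sign.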